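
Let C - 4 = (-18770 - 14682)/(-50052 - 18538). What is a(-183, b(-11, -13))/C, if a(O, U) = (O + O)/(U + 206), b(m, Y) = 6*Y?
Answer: -2091995/3283328 ≈ -0.63716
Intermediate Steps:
C = 153906/34295 (C = 4 + (-18770 - 14682)/(-50052 - 18538) = 4 - 33452/(-68590) = 4 - 33452*(-1/68590) = 4 + 16726/34295 = 153906/34295 ≈ 4.4877)
a(O, U) = 2*O/(206 + U) (a(O, U) = (2*O)/(206 + U) = 2*O/(206 + U))
a(-183, b(-11, -13))/C = (2*(-183)/(206 + 6*(-13)))/(153906/34295) = (2*(-183)/(206 - 78))*(34295/153906) = (2*(-183)/128)*(34295/153906) = (2*(-183)*(1/128))*(34295/153906) = -183/64*34295/153906 = -2091995/3283328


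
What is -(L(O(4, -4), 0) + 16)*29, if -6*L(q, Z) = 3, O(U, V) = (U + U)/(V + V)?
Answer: -899/2 ≈ -449.50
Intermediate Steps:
O(U, V) = U/V (O(U, V) = (2*U)/((2*V)) = (2*U)*(1/(2*V)) = U/V)
L(q, Z) = -½ (L(q, Z) = -⅙*3 = -½)
-(L(O(4, -4), 0) + 16)*29 = -(-½ + 16)*29 = -31*29/2 = -1*899/2 = -899/2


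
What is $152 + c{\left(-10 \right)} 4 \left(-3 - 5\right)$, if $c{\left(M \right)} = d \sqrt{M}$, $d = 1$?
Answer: $152 - 32 i \sqrt{10} \approx 152.0 - 101.19 i$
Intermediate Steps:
$c{\left(M \right)} = \sqrt{M}$ ($c{\left(M \right)} = 1 \sqrt{M} = \sqrt{M}$)
$152 + c{\left(-10 \right)} 4 \left(-3 - 5\right) = 152 + \sqrt{-10} \cdot 4 \left(-3 - 5\right) = 152 + i \sqrt{10} \cdot 4 \left(-8\right) = 152 + i \sqrt{10} \left(-32\right) = 152 - 32 i \sqrt{10}$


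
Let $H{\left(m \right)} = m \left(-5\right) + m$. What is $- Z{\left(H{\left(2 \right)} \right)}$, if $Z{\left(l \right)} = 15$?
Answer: $-15$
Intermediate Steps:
$H{\left(m \right)} = - 4 m$ ($H{\left(m \right)} = - 5 m + m = - 4 m$)
$- Z{\left(H{\left(2 \right)} \right)} = \left(-1\right) 15 = -15$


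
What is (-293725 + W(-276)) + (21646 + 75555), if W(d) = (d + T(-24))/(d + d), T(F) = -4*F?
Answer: -9040089/46 ≈ -1.9652e+5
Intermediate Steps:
W(d) = (96 + d)/(2*d) (W(d) = (d - 4*(-24))/(d + d) = (d + 96)/((2*d)) = (96 + d)*(1/(2*d)) = (96 + d)/(2*d))
(-293725 + W(-276)) + (21646 + 75555) = (-293725 + (½)*(96 - 276)/(-276)) + (21646 + 75555) = (-293725 + (½)*(-1/276)*(-180)) + 97201 = (-293725 + 15/46) + 97201 = -13511335/46 + 97201 = -9040089/46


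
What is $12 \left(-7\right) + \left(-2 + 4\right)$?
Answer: $-82$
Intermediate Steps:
$12 \left(-7\right) + \left(-2 + 4\right) = -84 + 2 = -82$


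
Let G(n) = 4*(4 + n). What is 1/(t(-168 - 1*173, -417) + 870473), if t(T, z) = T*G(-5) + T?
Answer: 1/871496 ≈ 1.1475e-6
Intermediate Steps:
G(n) = 16 + 4*n
t(T, z) = -3*T (t(T, z) = T*(16 + 4*(-5)) + T = T*(16 - 20) + T = T*(-4) + T = -4*T + T = -3*T)
1/(t(-168 - 1*173, -417) + 870473) = 1/(-3*(-168 - 1*173) + 870473) = 1/(-3*(-168 - 173) + 870473) = 1/(-3*(-341) + 870473) = 1/(1023 + 870473) = 1/871496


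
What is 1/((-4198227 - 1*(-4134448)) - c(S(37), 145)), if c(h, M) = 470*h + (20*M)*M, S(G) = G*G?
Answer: -1/1127709 ≈ -8.8675e-7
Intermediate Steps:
S(G) = G**2
c(h, M) = 20*M**2 + 470*h (c(h, M) = 470*h + 20*M**2 = 20*M**2 + 470*h)
1/((-4198227 - 1*(-4134448)) - c(S(37), 145)) = 1/((-4198227 - 1*(-4134448)) - (20*145**2 + 470*37**2)) = 1/((-4198227 + 4134448) - (20*21025 + 470*1369)) = 1/(-63779 - (420500 + 643430)) = 1/(-63779 - 1*1063930) = 1/(-63779 - 1063930) = 1/(-1127709) = -1/1127709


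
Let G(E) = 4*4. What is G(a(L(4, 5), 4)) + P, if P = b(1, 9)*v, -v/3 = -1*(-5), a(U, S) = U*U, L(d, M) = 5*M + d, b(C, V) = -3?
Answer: 61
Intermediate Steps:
L(d, M) = d + 5*M
a(U, S) = U²
v = -15 (v = -(-3)*(-5) = -3*5 = -15)
P = 45 (P = -3*(-15) = 45)
G(E) = 16
G(a(L(4, 5), 4)) + P = 16 + 45 = 61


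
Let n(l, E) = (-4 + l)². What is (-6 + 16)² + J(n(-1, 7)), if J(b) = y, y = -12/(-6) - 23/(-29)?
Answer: 2981/29 ≈ 102.79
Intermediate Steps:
y = 81/29 (y = -12*(-⅙) - 23*(-1/29) = 2 + 23/29 = 81/29 ≈ 2.7931)
J(b) = 81/29
(-6 + 16)² + J(n(-1, 7)) = (-6 + 16)² + 81/29 = 10² + 81/29 = 100 + 81/29 = 2981/29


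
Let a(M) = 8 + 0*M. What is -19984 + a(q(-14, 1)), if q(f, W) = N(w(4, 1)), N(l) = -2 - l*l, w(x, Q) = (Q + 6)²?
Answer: -19976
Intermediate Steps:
w(x, Q) = (6 + Q)²
N(l) = -2 - l²
q(f, W) = -2403 (q(f, W) = -2 - ((6 + 1)²)² = -2 - (7²)² = -2 - 1*49² = -2 - 1*2401 = -2 - 2401 = -2403)
a(M) = 8 (a(M) = 8 + 0 = 8)
-19984 + a(q(-14, 1)) = -19984 + 8 = -19976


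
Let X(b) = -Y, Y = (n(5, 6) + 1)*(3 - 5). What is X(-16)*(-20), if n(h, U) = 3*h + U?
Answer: -880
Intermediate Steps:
n(h, U) = U + 3*h
Y = -44 (Y = ((6 + 3*5) + 1)*(3 - 5) = ((6 + 15) + 1)*(-2) = (21 + 1)*(-2) = 22*(-2) = -44)
X(b) = 44 (X(b) = -1*(-44) = 44)
X(-16)*(-20) = 44*(-20) = -880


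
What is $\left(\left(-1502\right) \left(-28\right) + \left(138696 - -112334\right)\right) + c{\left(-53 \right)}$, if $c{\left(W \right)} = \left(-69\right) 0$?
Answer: $293086$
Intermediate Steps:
$c{\left(W \right)} = 0$
$\left(\left(-1502\right) \left(-28\right) + \left(138696 - -112334\right)\right) + c{\left(-53 \right)} = \left(\left(-1502\right) \left(-28\right) + \left(138696 - -112334\right)\right) + 0 = \left(42056 + \left(138696 + 112334\right)\right) + 0 = \left(42056 + 251030\right) + 0 = 293086 + 0 = 293086$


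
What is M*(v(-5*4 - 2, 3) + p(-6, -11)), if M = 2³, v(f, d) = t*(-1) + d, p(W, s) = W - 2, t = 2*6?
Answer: -136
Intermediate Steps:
t = 12
p(W, s) = -2 + W
v(f, d) = -12 + d (v(f, d) = 12*(-1) + d = -12 + d)
M = 8
M*(v(-5*4 - 2, 3) + p(-6, -11)) = 8*((-12 + 3) + (-2 - 6)) = 8*(-9 - 8) = 8*(-17) = -136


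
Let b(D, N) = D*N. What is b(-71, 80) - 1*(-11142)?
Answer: 5462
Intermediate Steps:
b(-71, 80) - 1*(-11142) = -71*80 - 1*(-11142) = -5680 + 11142 = 5462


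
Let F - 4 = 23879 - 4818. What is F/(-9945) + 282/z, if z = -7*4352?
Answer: -1144315/594048 ≈ -1.9263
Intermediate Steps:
z = -30464
F = 19065 (F = 4 + (23879 - 4818) = 4 + 19061 = 19065)
F/(-9945) + 282/z = 19065/(-9945) + 282/(-30464) = 19065*(-1/9945) + 282*(-1/30464) = -1271/663 - 141/15232 = -1144315/594048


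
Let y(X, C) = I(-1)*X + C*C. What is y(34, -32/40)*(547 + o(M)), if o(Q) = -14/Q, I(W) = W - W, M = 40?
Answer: 43732/125 ≈ 349.86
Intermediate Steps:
I(W) = 0
y(X, C) = C**2 (y(X, C) = 0*X + C*C = 0 + C**2 = C**2)
y(34, -32/40)*(547 + o(M)) = (-32/40)**2*(547 - 14/40) = (-32*1/40)**2*(547 - 14*1/40) = (-4/5)**2*(547 - 7/20) = (16/25)*(10933/20) = 43732/125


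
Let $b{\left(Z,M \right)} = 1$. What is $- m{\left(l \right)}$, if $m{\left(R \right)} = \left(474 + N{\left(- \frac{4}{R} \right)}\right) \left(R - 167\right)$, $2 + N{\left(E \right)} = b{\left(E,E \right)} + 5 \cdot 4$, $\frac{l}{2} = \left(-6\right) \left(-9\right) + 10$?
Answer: $19227$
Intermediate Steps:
$l = 128$ ($l = 2 \left(\left(-6\right) \left(-9\right) + 10\right) = 2 \left(54 + 10\right) = 2 \cdot 64 = 128$)
$N{\left(E \right)} = 19$ ($N{\left(E \right)} = -2 + \left(1 + 5 \cdot 4\right) = -2 + \left(1 + 20\right) = -2 + 21 = 19$)
$m{\left(R \right)} = -82331 + 493 R$ ($m{\left(R \right)} = \left(474 + 19\right) \left(R - 167\right) = 493 \left(R - 167\right) = 493 \left(-167 + R\right) = -82331 + 493 R$)
$- m{\left(l \right)} = - (-82331 + 493 \cdot 128) = - (-82331 + 63104) = \left(-1\right) \left(-19227\right) = 19227$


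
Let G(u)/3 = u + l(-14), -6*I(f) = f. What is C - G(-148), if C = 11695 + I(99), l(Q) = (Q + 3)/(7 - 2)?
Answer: 121291/10 ≈ 12129.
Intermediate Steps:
I(f) = -f/6
l(Q) = 3/5 + Q/5 (l(Q) = (3 + Q)/5 = (3 + Q)*(1/5) = 3/5 + Q/5)
G(u) = -33/5 + 3*u (G(u) = 3*(u + (3/5 + (1/5)*(-14))) = 3*(u + (3/5 - 14/5)) = 3*(u - 11/5) = 3*(-11/5 + u) = -33/5 + 3*u)
C = 23357/2 (C = 11695 - 1/6*99 = 11695 - 33/2 = 23357/2 ≈ 11679.)
C - G(-148) = 23357/2 - (-33/5 + 3*(-148)) = 23357/2 - (-33/5 - 444) = 23357/2 - 1*(-2253/5) = 23357/2 + 2253/5 = 121291/10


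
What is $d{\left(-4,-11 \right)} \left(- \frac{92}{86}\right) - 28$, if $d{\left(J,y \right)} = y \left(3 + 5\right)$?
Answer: $\frac{2844}{43} \approx 66.14$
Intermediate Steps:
$d{\left(J,y \right)} = 8 y$ ($d{\left(J,y \right)} = y 8 = 8 y$)
$d{\left(-4,-11 \right)} \left(- \frac{92}{86}\right) - 28 = 8 \left(-11\right) \left(- \frac{92}{86}\right) - 28 = - 88 \left(\left(-92\right) \frac{1}{86}\right) - 28 = \left(-88\right) \left(- \frac{46}{43}\right) - 28 = \frac{4048}{43} - 28 = \frac{2844}{43}$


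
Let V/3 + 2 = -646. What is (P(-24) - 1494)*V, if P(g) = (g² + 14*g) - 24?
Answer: 2484432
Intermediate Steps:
V = -1944 (V = -6 + 3*(-646) = -6 - 1938 = -1944)
P(g) = -24 + g² + 14*g
(P(-24) - 1494)*V = ((-24 + (-24)² + 14*(-24)) - 1494)*(-1944) = ((-24 + 576 - 336) - 1494)*(-1944) = (216 - 1494)*(-1944) = -1278*(-1944) = 2484432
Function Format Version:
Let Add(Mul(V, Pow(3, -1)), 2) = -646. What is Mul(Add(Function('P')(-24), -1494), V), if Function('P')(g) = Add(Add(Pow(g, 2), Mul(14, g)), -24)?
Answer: 2484432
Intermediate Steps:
V = -1944 (V = Add(-6, Mul(3, -646)) = Add(-6, -1938) = -1944)
Function('P')(g) = Add(-24, Pow(g, 2), Mul(14, g))
Mul(Add(Function('P')(-24), -1494), V) = Mul(Add(Add(-24, Pow(-24, 2), Mul(14, -24)), -1494), -1944) = Mul(Add(Add(-24, 576, -336), -1494), -1944) = Mul(Add(216, -1494), -1944) = Mul(-1278, -1944) = 2484432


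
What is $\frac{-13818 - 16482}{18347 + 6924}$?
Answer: $- \frac{30300}{25271} \approx -1.199$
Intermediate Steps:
$\frac{-13818 - 16482}{18347 + 6924} = - \frac{30300}{25271}$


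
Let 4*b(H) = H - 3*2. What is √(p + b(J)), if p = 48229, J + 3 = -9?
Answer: √192898/2 ≈ 219.60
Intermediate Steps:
J = -12 (J = -3 - 9 = -12)
b(H) = -3/2 + H/4 (b(H) = (H - 3*2)/4 = (H - 6)/4 = (-6 + H)/4 = -3/2 + H/4)
√(p + b(J)) = √(48229 + (-3/2 + (¼)*(-12))) = √(48229 + (-3/2 - 3)) = √(48229 - 9/2) = √(96449/2) = √192898/2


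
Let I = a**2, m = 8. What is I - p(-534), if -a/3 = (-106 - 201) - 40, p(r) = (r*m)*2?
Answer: 1092225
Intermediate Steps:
p(r) = 16*r (p(r) = (r*8)*2 = (8*r)*2 = 16*r)
a = 1041 (a = -3*((-106 - 201) - 40) = -3*(-307 - 40) = -3*(-347) = 1041)
I = 1083681 (I = 1041**2 = 1083681)
I - p(-534) = 1083681 - 16*(-534) = 1083681 - 1*(-8544) = 1083681 + 8544 = 1092225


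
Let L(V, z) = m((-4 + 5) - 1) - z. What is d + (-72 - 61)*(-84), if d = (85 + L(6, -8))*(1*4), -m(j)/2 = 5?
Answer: 11504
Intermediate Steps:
m(j) = -10 (m(j) = -2*5 = -10)
L(V, z) = -10 - z
d = 332 (d = (85 + (-10 - 1*(-8)))*(1*4) = (85 + (-10 + 8))*4 = (85 - 2)*4 = 83*4 = 332)
d + (-72 - 61)*(-84) = 332 + (-72 - 61)*(-84) = 332 - 133*(-84) = 332 + 11172 = 11504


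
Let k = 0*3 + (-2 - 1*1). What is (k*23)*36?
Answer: -2484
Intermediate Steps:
k = -3 (k = 0 + (-2 - 1) = 0 - 3 = -3)
(k*23)*36 = -3*23*36 = -69*36 = -2484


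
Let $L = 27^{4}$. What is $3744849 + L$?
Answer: $4276290$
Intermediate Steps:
$L = 531441$
$3744849 + L = 3744849 + 531441 = 4276290$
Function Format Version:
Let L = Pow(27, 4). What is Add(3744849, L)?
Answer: 4276290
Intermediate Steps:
L = 531441
Add(3744849, L) = Add(3744849, 531441) = 4276290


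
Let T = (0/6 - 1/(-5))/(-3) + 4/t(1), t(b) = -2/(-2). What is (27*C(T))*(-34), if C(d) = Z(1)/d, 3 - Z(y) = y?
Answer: -27540/59 ≈ -466.78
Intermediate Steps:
t(b) = 1 (t(b) = -2*(-1/2) = 1)
Z(y) = 3 - y
T = 59/15 (T = (0/6 - 1/(-5))/(-3) + 4/1 = (0*(1/6) - 1*(-1/5))*(-1/3) + 4*1 = (0 + 1/5)*(-1/3) + 4 = (1/5)*(-1/3) + 4 = -1/15 + 4 = 59/15 ≈ 3.9333)
C(d) = 2/d (C(d) = (3 - 1*1)/d = (3 - 1)/d = 2/d)
(27*C(T))*(-34) = (27*(2/(59/15)))*(-34) = (27*(2*(15/59)))*(-34) = (27*(30/59))*(-34) = (810/59)*(-34) = -27540/59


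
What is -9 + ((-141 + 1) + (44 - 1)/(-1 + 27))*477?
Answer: -1716003/26 ≈ -66000.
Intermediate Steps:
-9 + ((-141 + 1) + (44 - 1)/(-1 + 27))*477 = -9 + (-140 + 43/26)*477 = -9 - 3597/26*477 = -9 - 1715769/26 = -1716003/26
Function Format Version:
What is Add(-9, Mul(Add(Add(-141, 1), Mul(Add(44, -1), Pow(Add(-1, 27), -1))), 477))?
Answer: Rational(-1716003, 26) ≈ -66000.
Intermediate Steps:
Add(-9, Mul(Add(Add(-141, 1), Mul(Add(44, -1), Pow(Add(-1, 27), -1))), 477)) = Add(-9, Mul(Add(-140, Mul(43, Pow(26, -1))), 477)) = Add(-9, Mul(Add(-140, Mul(43, Rational(1, 26))), 477)) = Add(-9, Mul(Add(-140, Rational(43, 26)), 477)) = Add(-9, Mul(Rational(-3597, 26), 477)) = Add(-9, Rational(-1715769, 26)) = Rational(-1716003, 26)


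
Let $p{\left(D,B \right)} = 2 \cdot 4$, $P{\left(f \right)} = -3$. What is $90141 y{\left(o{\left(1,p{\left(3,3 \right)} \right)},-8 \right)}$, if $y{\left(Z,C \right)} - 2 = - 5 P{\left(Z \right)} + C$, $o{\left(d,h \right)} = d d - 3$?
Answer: $811269$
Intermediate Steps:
$p{\left(D,B \right)} = 8$
$o{\left(d,h \right)} = -3 + d^{2}$ ($o{\left(d,h \right)} = d^{2} - 3 = -3 + d^{2}$)
$y{\left(Z,C \right)} = 17 + C$ ($y{\left(Z,C \right)} = 2 + \left(\left(-5\right) \left(-3\right) + C\right) = 2 + \left(15 + C\right) = 17 + C$)
$90141 y{\left(o{\left(1,p{\left(3,3 \right)} \right)},-8 \right)} = 90141 \left(17 - 8\right) = 90141 \cdot 9 = 811269$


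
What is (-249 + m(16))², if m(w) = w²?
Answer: 49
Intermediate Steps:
(-249 + m(16))² = (-249 + 16²)² = (-249 + 256)² = 7² = 49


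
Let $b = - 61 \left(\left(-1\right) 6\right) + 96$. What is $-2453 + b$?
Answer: $-1991$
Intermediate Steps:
$b = 462$ ($b = \left(-61\right) \left(-6\right) + 96 = 366 + 96 = 462$)
$-2453 + b = -2453 + 462 = -1991$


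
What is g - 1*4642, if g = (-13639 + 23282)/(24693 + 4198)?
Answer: -134102379/28891 ≈ -4641.7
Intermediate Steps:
g = 9643/28891 ≈ 0.33377
g - 1*4642 = 9643/28891 - 1*4642 = 9643/28891 - 4642 = -134102379/28891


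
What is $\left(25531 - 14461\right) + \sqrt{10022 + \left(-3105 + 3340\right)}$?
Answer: $11070 + \sqrt{10257} \approx 11171.0$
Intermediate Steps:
$\left(25531 - 14461\right) + \sqrt{10022 + \left(-3105 + 3340\right)} = 11070 + \sqrt{10022 + 235} = 11070 + \sqrt{10257}$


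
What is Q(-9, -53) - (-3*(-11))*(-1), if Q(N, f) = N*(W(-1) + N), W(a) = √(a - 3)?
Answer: 114 - 18*I ≈ 114.0 - 18.0*I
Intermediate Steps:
W(a) = √(-3 + a)
Q(N, f) = N*(N + 2*I) (Q(N, f) = N*(√(-3 - 1) + N) = N*(√(-4) + N) = N*(2*I + N) = N*(N + 2*I))
Q(-9, -53) - (-3*(-11))*(-1) = -9*(-9 + 2*I) - (-3*(-11))*(-1) = (81 - 18*I) - 33*(-1) = (81 - 18*I) - 1*(-33) = (81 - 18*I) + 33 = 114 - 18*I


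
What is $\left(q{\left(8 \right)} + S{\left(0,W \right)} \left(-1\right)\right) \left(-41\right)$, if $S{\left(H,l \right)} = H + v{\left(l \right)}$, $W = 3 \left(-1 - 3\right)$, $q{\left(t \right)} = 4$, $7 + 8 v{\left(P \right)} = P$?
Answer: $- \frac{2091}{8} \approx -261.38$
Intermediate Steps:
$v{\left(P \right)} = - \frac{7}{8} + \frac{P}{8}$
$W = -12$ ($W = 3 \left(-4\right) = -12$)
$S{\left(H,l \right)} = - \frac{7}{8} + H + \frac{l}{8}$ ($S{\left(H,l \right)} = H + \left(- \frac{7}{8} + \frac{l}{8}\right) = - \frac{7}{8} + H + \frac{l}{8}$)
$\left(q{\left(8 \right)} + S{\left(0,W \right)} \left(-1\right)\right) \left(-41\right) = \left(4 + \left(- \frac{7}{8} + 0 + \frac{1}{8} \left(-12\right)\right) \left(-1\right)\right) \left(-41\right) = \left(4 + \left(- \frac{7}{8} + 0 - \frac{3}{2}\right) \left(-1\right)\right) \left(-41\right) = \left(4 - - \frac{19}{8}\right) \left(-41\right) = \left(4 + \frac{19}{8}\right) \left(-41\right) = \frac{51}{8} \left(-41\right) = - \frac{2091}{8}$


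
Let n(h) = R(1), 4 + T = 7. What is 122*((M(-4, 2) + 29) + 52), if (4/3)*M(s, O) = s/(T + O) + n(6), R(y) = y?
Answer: 99003/10 ≈ 9900.3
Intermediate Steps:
T = 3 (T = -4 + 7 = 3)
n(h) = 1
M(s, O) = 3/4 + 3*s/(4*(3 + O)) (M(s, O) = 3*(s/(3 + O) + 1)/4 = 3*(1 + s/(3 + O))/4 = 3/4 + 3*s/(4*(3 + O)))
122*((M(-4, 2) + 29) + 52) = 122*((3*(3 + 2 - 4)/(4*(3 + 2)) + 29) + 52) = 122*(((3/4)*1/5 + 29) + 52) = 122*(((3/4)*(1/5)*1 + 29) + 52) = 122*((3/20 + 29) + 52) = 122*(583/20 + 52) = 122*(1623/20) = 99003/10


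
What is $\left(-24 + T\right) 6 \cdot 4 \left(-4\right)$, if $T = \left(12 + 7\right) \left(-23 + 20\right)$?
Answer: $7776$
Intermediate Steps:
$T = -57$ ($T = 19 \left(-3\right) = -57$)
$\left(-24 + T\right) 6 \cdot 4 \left(-4\right) = \left(-24 - 57\right) 6 \cdot 4 \left(-4\right) = - 81 \cdot 24 \left(-4\right) = \left(-81\right) \left(-96\right) = 7776$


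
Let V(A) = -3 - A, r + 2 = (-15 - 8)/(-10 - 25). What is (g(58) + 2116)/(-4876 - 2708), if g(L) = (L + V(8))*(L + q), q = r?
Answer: -167261/265440 ≈ -0.63013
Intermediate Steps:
r = -47/35 (r = -2 + (-15 - 8)/(-10 - 25) = -2 - 23/(-35) = -2 - 23*(-1/35) = -2 + 23/35 = -47/35 ≈ -1.3429)
q = -47/35 ≈ -1.3429
g(L) = (-11 + L)*(-47/35 + L) (g(L) = (L + (-3 - 1*8))*(L - 47/35) = (L + (-3 - 8))*(-47/35 + L) = (L - 11)*(-47/35 + L) = (-11 + L)*(-47/35 + L))
(g(58) + 2116)/(-4876 - 2708) = ((517/35 + 58**2 - 432/35*58) + 2116)/(-4876 - 2708) = ((517/35 + 3364 - 25056/35) + 2116)/(-7584) = (93201/35 + 2116)*(-1/7584) = (167261/35)*(-1/7584) = -167261/265440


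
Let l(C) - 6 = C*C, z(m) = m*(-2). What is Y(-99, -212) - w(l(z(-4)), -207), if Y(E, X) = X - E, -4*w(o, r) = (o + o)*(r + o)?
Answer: -4908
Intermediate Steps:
z(m) = -2*m
l(C) = 6 + C**2 (l(C) = 6 + C*C = 6 + C**2)
w(o, r) = -o*(o + r)/2 (w(o, r) = -(o + o)*(r + o)/4 = -2*o*(o + r)/4 = -o*(o + r)/2)
Y(-99, -212) - w(l(z(-4)), -207) = (-212 - 1*(-99)) - (-1)*(6 + (-2*(-4))**2)*((6 + (-2*(-4))**2) - 207)/2 = (-212 + 99) - (-1)*(6 + 8**2)*((6 + 8**2) - 207)/2 = -113 - (-1)*(6 + 64)*((6 + 64) - 207)/2 = -113 - (-1)*70*(70 - 207)/2 = -113 - (-1)*70*(-137)/2 = -113 - 1*4795 = -113 - 4795 = -4908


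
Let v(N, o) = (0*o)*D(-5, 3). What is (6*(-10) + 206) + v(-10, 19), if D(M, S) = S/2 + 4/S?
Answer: 146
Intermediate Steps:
D(M, S) = S/2 + 4/S (D(M, S) = S*(½) + 4/S = S/2 + 4/S)
v(N, o) = 0 (v(N, o) = (0*o)*((½)*3 + 4/3) = 0*(3/2 + 4*(⅓)) = 0*(3/2 + 4/3) = 0*(17/6) = 0)
(6*(-10) + 206) + v(-10, 19) = (6*(-10) + 206) + 0 = (-60 + 206) + 0 = 146 + 0 = 146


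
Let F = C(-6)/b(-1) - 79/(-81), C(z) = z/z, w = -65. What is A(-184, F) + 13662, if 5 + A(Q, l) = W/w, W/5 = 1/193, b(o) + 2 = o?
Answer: 34265412/2509 ≈ 13657.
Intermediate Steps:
b(o) = -2 + o
C(z) = 1
W = 5/193 ≈ 0.025907
F = 52/81 (F = 1/(-2 - 1) - 79/(-81) = 1/(-3) - 79*(-1/81) = 1*(-⅓) + 79/81 = -⅓ + 79/81 = 52/81 ≈ 0.64198)
A(Q, l) = -12546/2509 (A(Q, l) = -5 + (5/193)/(-65) = -5 + (5/193)*(-1/65) = -5 - 1/2509 = -12546/2509)
A(-184, F) + 13662 = -12546/2509 + 13662 = 34265412/2509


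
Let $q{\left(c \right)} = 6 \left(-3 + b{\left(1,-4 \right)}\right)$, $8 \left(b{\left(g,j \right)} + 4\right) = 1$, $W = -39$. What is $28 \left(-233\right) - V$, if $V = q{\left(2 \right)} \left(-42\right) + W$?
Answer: $- \frac{16435}{2} \approx -8217.5$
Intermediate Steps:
$b{\left(g,j \right)} = - \frac{31}{8}$ ($b{\left(g,j \right)} = -4 + \frac{1}{8} \cdot 1 = -4 + \frac{1}{8} = - \frac{31}{8}$)
$q{\left(c \right)} = - \frac{165}{4}$ ($q{\left(c \right)} = 6 \left(-3 - \frac{31}{8}\right) = 6 \left(- \frac{55}{8}\right) = - \frac{165}{4}$)
$V = \frac{3387}{2}$ ($V = \left(- \frac{165}{4}\right) \left(-42\right) - 39 = \frac{3465}{2} - 39 = \frac{3387}{2} \approx 1693.5$)
$28 \left(-233\right) - V = 28 \left(-233\right) - \frac{3387}{2} = -6524 - \frac{3387}{2} = - \frac{16435}{2}$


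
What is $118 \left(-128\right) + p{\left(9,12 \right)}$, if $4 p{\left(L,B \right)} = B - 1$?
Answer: $- \frac{60405}{4} \approx -15101.0$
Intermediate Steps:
$p{\left(L,B \right)} = - \frac{1}{4} + \frac{B}{4}$ ($p{\left(L,B \right)} = \frac{B - 1}{4} = \frac{-1 + B}{4} = - \frac{1}{4} + \frac{B}{4}$)
$118 \left(-128\right) + p{\left(9,12 \right)} = 118 \left(-128\right) + \left(- \frac{1}{4} + \frac{1}{4} \cdot 12\right) = -15104 + \left(- \frac{1}{4} + 3\right) = -15104 + \frac{11}{4} = - \frac{60405}{4}$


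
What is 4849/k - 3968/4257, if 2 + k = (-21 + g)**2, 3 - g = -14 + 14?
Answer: 19364497/1370754 ≈ 14.127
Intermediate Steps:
g = 3 (g = 3 - (-14 + 14) = 3 - 1*0 = 3 + 0 = 3)
k = 322 (k = -2 + (-21 + 3)**2 = -2 + (-18)**2 = -2 + 324 = 322)
4849/k - 3968/4257 = 4849/322 - 3968/4257 = 19364497/1370754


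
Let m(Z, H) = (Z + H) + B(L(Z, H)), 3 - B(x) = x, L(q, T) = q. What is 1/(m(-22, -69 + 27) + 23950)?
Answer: 1/23911 ≈ 4.1822e-5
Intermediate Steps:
B(x) = 3 - x
m(Z, H) = 3 + H (m(Z, H) = (Z + H) + (3 - Z) = (H + Z) + (3 - Z) = 3 + H)
1/(m(-22, -69 + 27) + 23950) = 1/((3 + (-69 + 27)) + 23950) = 1/((3 - 42) + 23950) = 1/(-39 + 23950) = 1/23911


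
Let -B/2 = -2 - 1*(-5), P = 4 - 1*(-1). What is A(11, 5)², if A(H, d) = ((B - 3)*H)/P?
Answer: 9801/25 ≈ 392.04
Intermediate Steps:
P = 5 (P = 4 + 1 = 5)
B = -6 (B = -2*(-2 - 1*(-5)) = -2*(-2 + 5) = -2*3 = -6)
A(H, d) = -9*H/5 (A(H, d) = ((-6 - 3)*H)/5 = -9*H*(⅕) = -9*H/5)
A(11, 5)² = (-9/5*11)² = (-99/5)² = 9801/25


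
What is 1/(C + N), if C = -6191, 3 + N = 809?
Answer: -1/5385 ≈ -0.00018570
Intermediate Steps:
N = 806 (N = -3 + 809 = 806)
1/(C + N) = 1/(-6191 + 806) = 1/(-5385) = -1/5385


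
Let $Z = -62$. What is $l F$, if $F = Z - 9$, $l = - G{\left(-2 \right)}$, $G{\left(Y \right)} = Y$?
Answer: $-142$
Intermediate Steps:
$l = 2$ ($l = \left(-1\right) \left(-2\right) = 2$)
$F = -71$ ($F = -62 - 9 = -71$)
$l F = 2 \left(-71\right) = -142$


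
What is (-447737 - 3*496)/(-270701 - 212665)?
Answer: 449225/483366 ≈ 0.92937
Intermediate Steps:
(-447737 - 3*496)/(-270701 - 212665) = (-447737 - 1488)/(-483366) = -449225*(-1/483366) = 449225/483366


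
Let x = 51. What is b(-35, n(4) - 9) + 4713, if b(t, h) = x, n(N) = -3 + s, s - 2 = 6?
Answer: 4764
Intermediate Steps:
s = 8 (s = 2 + 6 = 8)
n(N) = 5 (n(N) = -3 + 8 = 5)
b(t, h) = 51
b(-35, n(4) - 9) + 4713 = 51 + 4713 = 4764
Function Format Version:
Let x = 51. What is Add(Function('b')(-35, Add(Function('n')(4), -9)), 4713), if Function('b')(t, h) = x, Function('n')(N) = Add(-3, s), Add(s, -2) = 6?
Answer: 4764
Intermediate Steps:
s = 8 (s = Add(2, 6) = 8)
Function('n')(N) = 5 (Function('n')(N) = Add(-3, 8) = 5)
Function('b')(t, h) = 51
Add(Function('b')(-35, Add(Function('n')(4), -9)), 4713) = Add(51, 4713) = 4764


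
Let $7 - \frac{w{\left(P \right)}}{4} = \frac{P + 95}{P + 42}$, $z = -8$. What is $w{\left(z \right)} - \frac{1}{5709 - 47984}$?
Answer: $\frac{12767067}{718675} \approx 17.765$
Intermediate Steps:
$w{\left(P \right)} = 28 - \frac{4 \left(95 + P\right)}{42 + P}$ ($w{\left(P \right)} = 28 - 4 \frac{P + 95}{P + 42} = 28 - 4 \frac{95 + P}{42 + P} = 28 - \frac{4 \left(95 + P\right)}{42 + P}$)
$w{\left(z \right)} - \frac{1}{5709 - 47984} = \frac{4 \left(199 + 6 \left(-8\right)\right)}{42 - 8} - \frac{1}{5709 - 47984} = \frac{4 \left(199 - 48\right)}{34} - \frac{1}{-42275} = 4 \cdot \frac{1}{34} \cdot 151 - - \frac{1}{42275} = \frac{302}{17} + \frac{1}{42275} = \frac{12767067}{718675}$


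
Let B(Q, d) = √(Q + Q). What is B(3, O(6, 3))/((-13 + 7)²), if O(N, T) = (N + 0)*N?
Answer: √6/36 ≈ 0.068041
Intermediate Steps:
O(N, T) = N² (O(N, T) = N*N = N²)
B(Q, d) = √2*√Q (B(Q, d) = √(2*Q) = √2*√Q)
B(3, O(6, 3))/((-13 + 7)²) = (√2*√3)/((-13 + 7)²) = √6/((-6)²) = √6/36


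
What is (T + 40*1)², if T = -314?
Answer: 75076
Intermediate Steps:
(T + 40*1)² = (-314 + 40*1)² = (-314 + 40)² = (-274)² = 75076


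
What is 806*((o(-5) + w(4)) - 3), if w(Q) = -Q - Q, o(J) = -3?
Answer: -11284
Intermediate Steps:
w(Q) = -2*Q
806*((o(-5) + w(4)) - 3) = 806*((-3 - 2*4) - 3) = 806*((-3 - 8) - 3) = 806*(-11 - 3) = 806*(-14) = -11284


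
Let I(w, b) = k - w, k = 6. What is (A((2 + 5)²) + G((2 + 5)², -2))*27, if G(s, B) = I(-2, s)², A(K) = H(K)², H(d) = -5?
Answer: 2403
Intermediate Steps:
A(K) = 25 (A(K) = (-5)² = 25)
I(w, b) = 6 - w
G(s, B) = 64 (G(s, B) = (6 - 1*(-2))² = (6 + 2)² = 8² = 64)
(A((2 + 5)²) + G((2 + 5)², -2))*27 = (25 + 64)*27 = 89*27 = 2403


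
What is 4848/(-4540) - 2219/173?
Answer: -2728241/196355 ≈ -13.894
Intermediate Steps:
4848/(-4540) - 2219/173 = 4848*(-1/4540) - 2219*1/173 = -1212/1135 - 2219/173 = -2728241/196355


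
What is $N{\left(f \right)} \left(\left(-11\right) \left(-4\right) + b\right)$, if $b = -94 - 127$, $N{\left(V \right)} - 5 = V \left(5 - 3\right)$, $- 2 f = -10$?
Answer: $-2655$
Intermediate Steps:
$f = 5$ ($f = \left(- \frac{1}{2}\right) \left(-10\right) = 5$)
$N{\left(V \right)} = 5 + 2 V$ ($N{\left(V \right)} = 5 + V \left(5 - 3\right) = 5 + V 2 = 5 + 2 V$)
$b = -221$ ($b = -94 - 127 = -221$)
$N{\left(f \right)} \left(\left(-11\right) \left(-4\right) + b\right) = \left(5 + 2 \cdot 5\right) \left(\left(-11\right) \left(-4\right) - 221\right) = \left(5 + 10\right) \left(44 - 221\right) = 15 \left(-177\right) = -2655$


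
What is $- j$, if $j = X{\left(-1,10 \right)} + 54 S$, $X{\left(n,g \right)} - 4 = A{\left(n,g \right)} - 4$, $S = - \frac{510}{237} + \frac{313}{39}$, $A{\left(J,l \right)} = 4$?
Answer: $- \frac{329854}{1027} \approx -321.18$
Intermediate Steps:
$S = \frac{18097}{3081}$ ($S = \left(-510\right) \frac{1}{237} + 313 \cdot \frac{1}{39} = - \frac{170}{79} + \frac{313}{39} = \frac{18097}{3081} \approx 5.8737$)
$X{\left(n,g \right)} = 4$ ($X{\left(n,g \right)} = 4 + \left(4 - 4\right) = 4 + 0 = 4$)
$j = \frac{329854}{1027}$ ($j = 4 + 54 \cdot \frac{18097}{3081} = 4 + \frac{325746}{1027} = \frac{329854}{1027} \approx 321.18$)
$- j = \left(-1\right) \frac{329854}{1027} = - \frac{329854}{1027}$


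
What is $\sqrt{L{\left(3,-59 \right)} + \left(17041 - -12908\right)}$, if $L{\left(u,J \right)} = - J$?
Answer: $22 \sqrt{62} \approx 173.23$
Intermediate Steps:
$\sqrt{L{\left(3,-59 \right)} + \left(17041 - -12908\right)} = \sqrt{\left(-1\right) \left(-59\right) + \left(17041 - -12908\right)} = \sqrt{59 + \left(17041 + 12908\right)} = \sqrt{59 + 29949} = \sqrt{30008} = 22 \sqrt{62}$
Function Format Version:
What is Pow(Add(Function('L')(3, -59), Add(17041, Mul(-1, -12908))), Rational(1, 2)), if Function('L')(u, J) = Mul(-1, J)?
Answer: Mul(22, Pow(62, Rational(1, 2))) ≈ 173.23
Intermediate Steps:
Pow(Add(Function('L')(3, -59), Add(17041, Mul(-1, -12908))), Rational(1, 2)) = Pow(Add(Mul(-1, -59), Add(17041, Mul(-1, -12908))), Rational(1, 2)) = Pow(Add(59, Add(17041, 12908)), Rational(1, 2)) = Pow(Add(59, 29949), Rational(1, 2)) = Pow(30008, Rational(1, 2)) = Mul(22, Pow(62, Rational(1, 2)))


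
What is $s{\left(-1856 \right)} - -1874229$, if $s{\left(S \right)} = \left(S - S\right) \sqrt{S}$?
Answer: $1874229$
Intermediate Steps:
$s{\left(S \right)} = 0$ ($s{\left(S \right)} = 0 \sqrt{S} = 0$)
$s{\left(-1856 \right)} - -1874229 = 0 - -1874229 = 0 + 1874229 = 1874229$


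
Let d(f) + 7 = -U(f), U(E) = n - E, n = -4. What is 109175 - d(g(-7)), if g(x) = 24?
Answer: 109154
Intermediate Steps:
U(E) = -4 - E
d(f) = -3 + f (d(f) = -7 - (-4 - f) = -7 + (4 + f) = -3 + f)
109175 - d(g(-7)) = 109175 - (-3 + 24) = 109175 - 1*21 = 109175 - 21 = 109154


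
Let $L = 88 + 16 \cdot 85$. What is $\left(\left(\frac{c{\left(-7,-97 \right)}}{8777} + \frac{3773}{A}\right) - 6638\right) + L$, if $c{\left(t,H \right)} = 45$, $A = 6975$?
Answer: $- \frac{317696164754}{61219575} \approx -5189.5$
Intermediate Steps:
$L = 1448$ ($L = 88 + 1360 = 1448$)
$\left(\left(\frac{c{\left(-7,-97 \right)}}{8777} + \frac{3773}{A}\right) - 6638\right) + L = \left(\left(\frac{45}{8777} + \frac{3773}{6975}\right) - 6638\right) + 1448 = \left(\frac{33429496}{61219575} - 6638\right) + 1448 = - \frac{406342109354}{61219575} + 1448 = - \frac{317696164754}{61219575}$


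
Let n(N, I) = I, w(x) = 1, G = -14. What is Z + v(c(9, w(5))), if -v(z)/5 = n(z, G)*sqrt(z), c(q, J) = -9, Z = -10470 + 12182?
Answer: 1712 + 210*I ≈ 1712.0 + 210.0*I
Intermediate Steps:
Z = 1712
v(z) = 70*sqrt(z) (v(z) = -(-70)*sqrt(z) = 70*sqrt(z))
Z + v(c(9, w(5))) = 1712 + 70*sqrt(-9) = 1712 + 70*(3*I) = 1712 + 210*I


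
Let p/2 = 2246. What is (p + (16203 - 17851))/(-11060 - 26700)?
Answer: -711/9440 ≈ -0.075318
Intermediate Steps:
p = 4492 (p = 2*2246 = 4492)
(p + (16203 - 17851))/(-11060 - 26700) = (4492 + (16203 - 17851))/(-11060 - 26700) = (4492 - 1648)/(-37760) = 2844*(-1/37760) = -711/9440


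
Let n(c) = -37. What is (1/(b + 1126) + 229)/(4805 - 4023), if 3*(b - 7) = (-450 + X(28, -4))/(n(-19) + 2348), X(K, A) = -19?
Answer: 1798714913/6142312840 ≈ 0.29284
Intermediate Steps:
b = 48062/6933 (b = 7 + ((-450 - 19)/(-37 + 2348))/3 = 7 + (-469/2311)/3 = 7 + (-469*1/2311)/3 = 7 + (⅓)*(-469/2311) = 7 - 469/6933 = 48062/6933 ≈ 6.9324)
(1/(b + 1126) + 229)/(4805 - 4023) = (1/(48062/6933 + 1126) + 229)/(4805 - 4023) = (1/(7854620/6933) + 229)/782 = (6933/7854620 + 229)*(1/782) = (1798714913/7854620)*(1/782) = 1798714913/6142312840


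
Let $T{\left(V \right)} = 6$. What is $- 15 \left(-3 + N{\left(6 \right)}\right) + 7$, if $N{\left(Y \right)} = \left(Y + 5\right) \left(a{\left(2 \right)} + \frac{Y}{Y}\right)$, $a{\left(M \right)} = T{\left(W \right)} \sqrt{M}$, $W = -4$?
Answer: $-113 - 990 \sqrt{2} \approx -1513.1$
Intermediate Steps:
$a{\left(M \right)} = 6 \sqrt{M}$
$N{\left(Y \right)} = \left(1 + 6 \sqrt{2}\right) \left(5 + Y\right)$ ($N{\left(Y \right)} = \left(Y + 5\right) \left(6 \sqrt{2} + \frac{Y}{Y}\right) = \left(5 + Y\right) \left(6 \sqrt{2} + 1\right) = \left(5 + Y\right) \left(1 + 6 \sqrt{2}\right) = \left(1 + 6 \sqrt{2}\right) \left(5 + Y\right)$)
$- 15 \left(-3 + N{\left(6 \right)}\right) + 7 = - 15 \left(-3 + \left(5 + 6 + 30 \sqrt{2} + 6 \cdot 6 \sqrt{2}\right)\right) + 7 = - 15 \left(-3 + \left(5 + 6 + 30 \sqrt{2} + 36 \sqrt{2}\right)\right) + 7 = - 15 \left(-3 + \left(11 + 66 \sqrt{2}\right)\right) + 7 = - 15 \left(8 + 66 \sqrt{2}\right) + 7 = \left(-120 - 990 \sqrt{2}\right) + 7 = -113 - 990 \sqrt{2}$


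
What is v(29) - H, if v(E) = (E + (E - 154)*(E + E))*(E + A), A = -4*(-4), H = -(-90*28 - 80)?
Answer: -327545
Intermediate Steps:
H = 2600 (H = -(-2520 - 80) = -1*(-2600) = 2600)
A = 16
v(E) = (16 + E)*(E + 2*E*(-154 + E)) (v(E) = (E + (E - 154)*(E + E))*(E + 16) = (E + (-154 + E)*(2*E))*(16 + E) = (E + 2*E*(-154 + E))*(16 + E) = (16 + E)*(E + 2*E*(-154 + E)))
v(29) - H = 29*(-4912 - 275*29 + 2*29²) - 1*2600 = 29*(-4912 - 7975 + 2*841) - 2600 = 29*(-4912 - 7975 + 1682) - 2600 = 29*(-11205) - 2600 = -324945 - 2600 = -327545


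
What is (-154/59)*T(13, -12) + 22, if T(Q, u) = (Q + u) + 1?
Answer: 990/59 ≈ 16.780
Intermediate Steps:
T(Q, u) = 1 + Q + u
(-154/59)*T(13, -12) + 22 = (-154/59)*(1 + 13 - 12) + 22 = -154*1/59*2 + 22 = -154/59*2 + 22 = -308/59 + 22 = 990/59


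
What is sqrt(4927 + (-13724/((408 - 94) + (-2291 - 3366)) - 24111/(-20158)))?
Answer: sqrt(57197824100105548782)/107704194 ≈ 70.219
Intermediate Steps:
sqrt(4927 + (-13724/((408 - 94) + (-2291 - 3366)) - 24111/(-20158))) = sqrt(4927 + (-13724/(314 - 5657) - 24111*(-1/20158))) = sqrt(4927 + (-13724/(-5343) + 24111/20158)) = sqrt(4927 + (-13724*(-1/5343) + 24111/20158)) = sqrt(4927 + (13724/5343 + 24111/20158)) = sqrt(4927 + 405473465/107704194) = sqrt(531064037303/107704194) = sqrt(57197824100105548782)/107704194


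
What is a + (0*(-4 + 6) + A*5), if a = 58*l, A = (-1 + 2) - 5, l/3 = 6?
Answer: 1024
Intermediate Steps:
l = 18 (l = 3*6 = 18)
A = -4 (A = 1 - 5 = -4)
a = 1044 (a = 58*18 = 1044)
a + (0*(-4 + 6) + A*5) = 1044 + (0*(-4 + 6) - 4*5) = 1044 + (0*2 - 20) = 1044 + (0 - 20) = 1044 - 20 = 1024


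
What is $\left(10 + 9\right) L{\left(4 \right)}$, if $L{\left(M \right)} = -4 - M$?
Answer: $-152$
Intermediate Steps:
$\left(10 + 9\right) L{\left(4 \right)} = \left(10 + 9\right) \left(-4 - 4\right) = 19 \left(-4 - 4\right) = 19 \left(-8\right) = -152$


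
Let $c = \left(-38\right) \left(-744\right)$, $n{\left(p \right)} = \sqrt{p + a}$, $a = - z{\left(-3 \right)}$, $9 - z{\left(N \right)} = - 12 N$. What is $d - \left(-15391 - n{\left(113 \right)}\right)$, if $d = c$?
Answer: $43663 + 2 \sqrt{35} \approx 43675.0$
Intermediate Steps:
$z{\left(N \right)} = 9 + 12 N$ ($z{\left(N \right)} = 9 - - 12 N = 9 + 12 N$)
$a = 27$ ($a = - (9 + 12 \left(-3\right)) = - (9 - 36) = \left(-1\right) \left(-27\right) = 27$)
$n{\left(p \right)} = \sqrt{27 + p}$ ($n{\left(p \right)} = \sqrt{p + 27} = \sqrt{27 + p}$)
$c = 28272$
$d = 28272$
$d - \left(-15391 - n{\left(113 \right)}\right) = 28272 - \left(-15391 - \sqrt{27 + 113}\right) = 28272 - \left(-15391 - \sqrt{140}\right) = 28272 - \left(-15391 - 2 \sqrt{35}\right) = 28272 + \left(15391 + 2 \sqrt{35}\right) = 43663 + 2 \sqrt{35}$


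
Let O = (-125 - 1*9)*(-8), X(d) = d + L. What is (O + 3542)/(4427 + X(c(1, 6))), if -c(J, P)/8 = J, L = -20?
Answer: 4614/4399 ≈ 1.0489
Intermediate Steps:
c(J, P) = -8*J
X(d) = -20 + d (X(d) = d - 20 = -20 + d)
O = 1072 (O = (-125 - 9)*(-8) = -134*(-8) = 1072)
(O + 3542)/(4427 + X(c(1, 6))) = (1072 + 3542)/(4427 + (-20 - 8*1)) = 4614/(4427 + (-20 - 8)) = 4614/(4427 - 28) = 4614/4399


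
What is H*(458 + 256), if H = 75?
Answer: 53550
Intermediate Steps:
H*(458 + 256) = 75*(458 + 256) = 75*714 = 53550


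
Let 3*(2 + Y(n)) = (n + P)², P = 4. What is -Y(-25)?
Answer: -145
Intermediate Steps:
Y(n) = -2 + (4 + n)²/3 (Y(n) = -2 + (n + 4)²/3 = -2 + (4 + n)²/3)
-Y(-25) = -(-2 + (4 - 25)²/3) = -(-2 + (⅓)*(-21)²) = -(-2 + (⅓)*441) = -(-2 + 147) = -1*145 = -145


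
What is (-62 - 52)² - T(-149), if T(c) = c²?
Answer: -9205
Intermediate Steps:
(-62 - 52)² - T(-149) = (-62 - 52)² - 1*(-149)² = (-114)² - 1*22201 = 12996 - 22201 = -9205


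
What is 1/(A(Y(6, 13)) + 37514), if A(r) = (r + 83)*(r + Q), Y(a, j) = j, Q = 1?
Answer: 1/38858 ≈ 2.5735e-5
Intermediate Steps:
A(r) = (1 + r)*(83 + r) (A(r) = (r + 83)*(r + 1) = (83 + r)*(1 + r) = (1 + r)*(83 + r))
1/(A(Y(6, 13)) + 37514) = 1/((83 + 13² + 84*13) + 37514) = 1/((83 + 169 + 1092) + 37514) = 1/(1344 + 37514) = 1/38858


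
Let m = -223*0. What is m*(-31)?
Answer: 0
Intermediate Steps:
m = 0
m*(-31) = 0*(-31) = 0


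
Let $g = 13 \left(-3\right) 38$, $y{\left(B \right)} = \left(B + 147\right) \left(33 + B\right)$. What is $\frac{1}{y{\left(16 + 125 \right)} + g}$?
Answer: $\frac{1}{48630} \approx 2.0563 \cdot 10^{-5}$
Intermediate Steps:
$y{\left(B \right)} = \left(33 + B\right) \left(147 + B\right)$ ($y{\left(B \right)} = \left(147 + B\right) \left(33 + B\right) = \left(33 + B\right) \left(147 + B\right)$)
$g = -1482$ ($g = \left(-39\right) 38 = -1482$)
$\frac{1}{y{\left(16 + 125 \right)} + g} = \frac{1}{\left(4851 + \left(16 + 125\right)^{2} + 180 \left(16 + 125\right)\right) - 1482} = \frac{1}{\left(4851 + 141^{2} + 180 \cdot 141\right) - 1482} = \frac{1}{\left(4851 + 19881 + 25380\right) - 1482} = \frac{1}{50112 - 1482} = \frac{1}{48630}$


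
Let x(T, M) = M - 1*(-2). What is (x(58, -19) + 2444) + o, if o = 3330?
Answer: 5757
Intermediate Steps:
x(T, M) = 2 + M (x(T, M) = M + 2 = 2 + M)
(x(58, -19) + 2444) + o = ((2 - 19) + 2444) + 3330 = (-17 + 2444) + 3330 = 2427 + 3330 = 5757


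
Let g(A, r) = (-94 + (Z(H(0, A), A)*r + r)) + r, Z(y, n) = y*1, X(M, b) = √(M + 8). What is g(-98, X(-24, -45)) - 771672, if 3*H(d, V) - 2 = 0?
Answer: -771766 + 32*I/3 ≈ -7.7177e+5 + 10.667*I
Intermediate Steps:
X(M, b) = √(8 + M)
H(d, V) = ⅔ (H(d, V) = ⅔ + (⅓)*0 = ⅔ + 0 = ⅔)
Z(y, n) = y
g(A, r) = -94 + 8*r/3 (g(A, r) = (-94 + (2*r/3 + r)) + r = (-94 + 5*r/3) + r = -94 + 8*r/3)
g(-98, X(-24, -45)) - 771672 = (-94 + 8*√(8 - 24)/3) - 771672 = (-94 + 8*√(-16)/3) - 771672 = (-94 + 8*(4*I)/3) - 771672 = (-94 + 32*I/3) - 771672 = -771766 + 32*I/3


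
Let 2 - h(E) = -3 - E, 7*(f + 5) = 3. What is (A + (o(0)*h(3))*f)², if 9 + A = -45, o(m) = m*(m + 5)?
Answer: 2916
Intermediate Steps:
o(m) = m*(5 + m)
f = -32/7 (f = -5 + (⅐)*3 = -5 + 3/7 = -32/7 ≈ -4.5714)
h(E) = 5 + E (h(E) = 2 - (-3 - E) = 2 + (3 + E) = 5 + E)
A = -54 (A = -9 - 45 = -54)
(A + (o(0)*h(3))*f)² = (-54 + ((0*(5 + 0))*(5 + 3))*(-32/7))² = (-54 + ((0*5)*8)*(-32/7))² = (-54 + (0*8)*(-32/7))² = (-54 + 0*(-32/7))² = (-54 + 0)² = (-54)² = 2916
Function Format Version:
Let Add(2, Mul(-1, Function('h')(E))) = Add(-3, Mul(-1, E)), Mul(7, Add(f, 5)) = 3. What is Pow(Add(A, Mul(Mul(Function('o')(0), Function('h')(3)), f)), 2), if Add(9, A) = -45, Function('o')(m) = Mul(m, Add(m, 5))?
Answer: 2916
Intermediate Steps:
Function('o')(m) = Mul(m, Add(5, m))
f = Rational(-32, 7) (f = Add(-5, Mul(Rational(1, 7), 3)) = Add(-5, Rational(3, 7)) = Rational(-32, 7) ≈ -4.5714)
Function('h')(E) = Add(5, E) (Function('h')(E) = Add(2, Mul(-1, Add(-3, Mul(-1, E)))) = Add(2, Add(3, E)) = Add(5, E))
A = -54 (A = Add(-9, -45) = -54)
Pow(Add(A, Mul(Mul(Function('o')(0), Function('h')(3)), f)), 2) = Pow(Add(-54, Mul(Mul(Mul(0, Add(5, 0)), Add(5, 3)), Rational(-32, 7))), 2) = Pow(Add(-54, Mul(Mul(Mul(0, 5), 8), Rational(-32, 7))), 2) = Pow(Add(-54, Mul(Mul(0, 8), Rational(-32, 7))), 2) = Pow(Add(-54, Mul(0, Rational(-32, 7))), 2) = Pow(Add(-54, 0), 2) = Pow(-54, 2) = 2916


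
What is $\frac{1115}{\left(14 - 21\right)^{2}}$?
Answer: $\frac{1115}{49} \approx 22.755$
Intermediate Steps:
$\frac{1115}{\left(14 - 21\right)^{2}} = \frac{1115}{\left(-7\right)^{2}} = \frac{1115}{49}$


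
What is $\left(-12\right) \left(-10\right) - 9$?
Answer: $111$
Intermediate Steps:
$\left(-12\right) \left(-10\right) - 9 = 120 - 9 = 111$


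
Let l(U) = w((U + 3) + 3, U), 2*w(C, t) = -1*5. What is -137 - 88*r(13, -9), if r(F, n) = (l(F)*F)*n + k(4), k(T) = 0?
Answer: -25877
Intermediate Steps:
w(C, t) = -5/2 (w(C, t) = (-1*5)/2 = (½)*(-5) = -5/2)
l(U) = -5/2
r(F, n) = -5*F*n/2 (r(F, n) = (-5*F/2)*n + 0 = -5*F*n/2 + 0 = -5*F*n/2)
-137 - 88*r(13, -9) = -137 - (-220)*13*(-9) = -137 - 88*585/2 = -137 - 25740 = -25877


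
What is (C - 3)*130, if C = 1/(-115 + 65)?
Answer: -1963/5 ≈ -392.60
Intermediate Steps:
C = -1/50 (C = 1/(-50) = -1/50 ≈ -0.020000)
(C - 3)*130 = (-1/50 - 3)*130 = -151/50*130 = -1963/5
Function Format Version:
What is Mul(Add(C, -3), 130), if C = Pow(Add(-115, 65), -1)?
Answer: Rational(-1963, 5) ≈ -392.60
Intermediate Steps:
C = Rational(-1, 50) (C = Pow(-50, -1) = Rational(-1, 50) ≈ -0.020000)
Mul(Add(C, -3), 130) = Mul(Add(Rational(-1, 50), -3), 130) = Mul(Rational(-151, 50), 130) = Rational(-1963, 5)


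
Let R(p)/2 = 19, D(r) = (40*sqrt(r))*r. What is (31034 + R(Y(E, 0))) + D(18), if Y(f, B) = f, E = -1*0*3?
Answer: 31072 + 2160*sqrt(2) ≈ 34127.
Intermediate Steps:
E = 0 (E = 0*3 = 0)
D(r) = 40*r**(3/2)
R(p) = 38 (R(p) = 2*19 = 38)
(31034 + R(Y(E, 0))) + D(18) = (31034 + 38) + 40*18**(3/2) = 31072 + 40*(54*sqrt(2)) = 31072 + 2160*sqrt(2)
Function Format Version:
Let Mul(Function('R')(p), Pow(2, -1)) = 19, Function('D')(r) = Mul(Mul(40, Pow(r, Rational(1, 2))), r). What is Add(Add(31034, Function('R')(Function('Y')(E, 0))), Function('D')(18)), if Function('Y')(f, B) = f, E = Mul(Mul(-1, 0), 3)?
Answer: Add(31072, Mul(2160, Pow(2, Rational(1, 2)))) ≈ 34127.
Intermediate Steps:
E = 0 (E = Mul(0, 3) = 0)
Function('D')(r) = Mul(40, Pow(r, Rational(3, 2)))
Function('R')(p) = 38 (Function('R')(p) = Mul(2, 19) = 38)
Add(Add(31034, Function('R')(Function('Y')(E, 0))), Function('D')(18)) = Add(Add(31034, 38), Mul(40, Pow(18, Rational(3, 2)))) = Add(31072, Mul(40, Mul(54, Pow(2, Rational(1, 2))))) = Add(31072, Mul(2160, Pow(2, Rational(1, 2))))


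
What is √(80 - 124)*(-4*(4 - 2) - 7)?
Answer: -30*I*√11 ≈ -99.499*I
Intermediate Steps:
√(80 - 124)*(-4*(4 - 2) - 7) = √(-44)*(-4*2 - 7) = (2*I*√11)*(-8 - 7) = (2*I*√11)*(-15) = -30*I*√11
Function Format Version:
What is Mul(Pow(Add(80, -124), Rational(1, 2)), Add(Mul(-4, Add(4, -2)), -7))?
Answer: Mul(-30, I, Pow(11, Rational(1, 2))) ≈ Mul(-99.499, I)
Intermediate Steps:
Mul(Pow(Add(80, -124), Rational(1, 2)), Add(Mul(-4, Add(4, -2)), -7)) = Mul(Pow(-44, Rational(1, 2)), Add(Mul(-4, 2), -7)) = Mul(Mul(2, I, Pow(11, Rational(1, 2))), Add(-8, -7)) = Mul(Mul(2, I, Pow(11, Rational(1, 2))), -15) = Mul(-30, I, Pow(11, Rational(1, 2)))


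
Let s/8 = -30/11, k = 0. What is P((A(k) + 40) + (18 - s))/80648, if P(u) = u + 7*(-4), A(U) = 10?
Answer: 5/6523 ≈ 0.00076652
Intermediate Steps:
s = -240/11 (s = 8*(-30/11) = -240/11 ≈ -21.818)
P(u) = -28 + u (P(u) = u - 28 = -28 + u)
P((A(k) + 40) + (18 - s))/80648 = (-28 + ((10 + 40) + (18 - 1*(-240/11))))/80648 = (-28 + (50 + (18 + 240/11)))*(1/80648) = (-28 + (50 + 438/11))*(1/80648) = (-28 + 988/11)*(1/80648) = (680/11)*(1/80648) = 5/6523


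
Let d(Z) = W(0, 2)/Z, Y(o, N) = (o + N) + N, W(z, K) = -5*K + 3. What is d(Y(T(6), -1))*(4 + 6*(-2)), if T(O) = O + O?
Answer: 28/5 ≈ 5.6000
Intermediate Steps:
T(O) = 2*O
W(z, K) = 3 - 5*K
Y(o, N) = o + 2*N (Y(o, N) = (N + o) + N = o + 2*N)
d(Z) = -7/Z (d(Z) = (3 - 5*2)/Z = (3 - 10)/Z = -7/Z)
d(Y(T(6), -1))*(4 + 6*(-2)) = (-7/(2*6 + 2*(-1)))*(4 + 6*(-2)) = (-7/(12 - 2))*(4 - 12) = -7/10*(-8) = 28/5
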